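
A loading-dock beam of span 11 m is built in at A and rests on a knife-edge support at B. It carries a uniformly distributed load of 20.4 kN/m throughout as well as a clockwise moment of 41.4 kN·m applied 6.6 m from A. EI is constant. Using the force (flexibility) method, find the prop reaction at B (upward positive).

R_B = 88.89 kN

Release the roller at B. Primary structure: cantilever fixed at A.
Primary-structure tip deflection at B by superposition:
  UDL 20.4: wL⁴/(8EI) = 37335/EI
  clockwise couple 41.4 at a = 6.6: M₀a(2L − a)/(2EI) = 2104/EI
  δ_0 = 39438/EI
Tip deflection under a unit load at B: L³/(3EI) = 443.7/EI.
Compatibility at B: δ_0 − R_B·δ_{BB} = 0, so R_B = 39438/443.7 = 88.89 kN.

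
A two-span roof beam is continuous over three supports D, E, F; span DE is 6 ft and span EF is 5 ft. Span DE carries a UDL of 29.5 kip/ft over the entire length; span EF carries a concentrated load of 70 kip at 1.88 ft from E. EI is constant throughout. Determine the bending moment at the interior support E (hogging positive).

M_E = 102.7 kip·ft

Insert a hinge at E; M_E is the redundant, and each span becomes simply supported.
Discontinuity in slope at E on the released structure — sum the simple-span end rotations:
  span DE: UDL 29.5: wL³/(24EI) = 265.5/EI
  span EF: point load 70 at a = 1.88: Pab(L + b)/(6LEI) = 111.1/EI
  relative rotation θ_0 = (265.5 + 111.1)/EI = 376.6/EI
A unit hogging moment at E produces rotation L₁/(3EI) + L₂/(3EI) = 3.667/EI.
Slope continuity at E: θ_0 = M_E·3.667/EI, so M_E = 376.6/3.667 = 102.7 kip·ft (hogging).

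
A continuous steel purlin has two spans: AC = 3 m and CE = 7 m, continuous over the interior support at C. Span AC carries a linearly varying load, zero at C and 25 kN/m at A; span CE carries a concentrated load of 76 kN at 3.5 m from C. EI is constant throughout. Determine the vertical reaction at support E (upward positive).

Insert a hinge at C; M_C is the redundant, and each span becomes simply supported.
End slopes at the hinge C, treating each span as simply supported:
  span AC: triangular load, peak 25: 7w₀L³/(360EI) = 13.12/EI
  span CE: point load 76 at a = 3.5: Pab(L + b)/(6LEI) = 232.8/EI
  relative rotation θ_0 = (13.12 + 232.8)/EI = 245.9/EI
A unit hogging moment at C produces rotation L₁/(3EI) + L₂/(3EI) = 3.333/EI.
Compatibility: M_C·(L₁+L₂)/(3EI) = θ_0, giving M_C = 73.76 kN·m (hogging).
Span CE, ΣM about E: R_C^{CE}·7 = 266 + 73.76, so R_C^{CE} = 48.54 kN and R_E = 76 − 48.54 = 27.46 kN.

R_E = 27.46 kN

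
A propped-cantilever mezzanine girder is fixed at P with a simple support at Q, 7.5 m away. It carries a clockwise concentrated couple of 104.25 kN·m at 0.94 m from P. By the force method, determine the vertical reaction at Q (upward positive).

Take the reaction at Q as the redundant and release it; the primary structure is a cantilever fixed at P.
Primary-structure tip deflection at Q by superposition:
  clockwise couple 104.25 at a = 0.94: M₀a(2L − a)/(2EI) = 688.9/EI
Flexibility coefficient — unit upward force at Q: δ_{QQ} = L³/(3EI) = 140.6/EI.
The prop prevents deflection at Q: R_Q = δ_0/δ_{QQ} = 688.9/140.6 = 4.899 kN.

R_Q = 4.899 kN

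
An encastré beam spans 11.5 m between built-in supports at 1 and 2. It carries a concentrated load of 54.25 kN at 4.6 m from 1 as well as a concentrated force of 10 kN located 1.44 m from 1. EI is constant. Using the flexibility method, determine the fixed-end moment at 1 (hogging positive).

Release both end moments; the primary structure is a simply-supported span 12 with redundants M_1 and M_2.
On the primary (simply-supported) span, the end slopes from the loading are:
  at 1: point load 54.25 at a = 4.6: Pab(L + b)/(6LEI) = 459.2/EI
  at 2: point load 54.25 at a = 4.6: Pab(L + a)/(6LEI) = 401.8/EI
  at 1: point load 10 at a = 1.44: Pab(L + b)/(6LEI) = 45.26/EI
  at 2: point load 10 at a = 1.44: Pab(L + a)/(6LEI) = 27.17/EI
  θ_10 = 504.4/EI,  θ_20 = 428.9/EI
Flexibility coefficients: a unit moment at one end gives L/(3EI) there and L/(6EI) at the far end, so f₁₁ = f₂₂ = 3.833/EI and f₁₂ = f₂₁ = 1.917/EI.
Compatibility — zero rotation at each built-in end:
  3.833 M_1 + 1.917 M_2 = 504.4
  1.917 M_1 + 3.833 M_2 = 428.9
Solving the pair gives M_1 = 100.9 kN·m and M_2 = 61.47 kN·m (hogging).

M_1 = 100.9 kN·m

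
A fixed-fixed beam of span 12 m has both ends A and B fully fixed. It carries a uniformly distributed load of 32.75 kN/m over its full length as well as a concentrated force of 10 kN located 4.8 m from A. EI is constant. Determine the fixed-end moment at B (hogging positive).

M_B = 404.5 kN·m

Release both end moments; the primary structure is a simply-supported span AB with redundants M_A and M_B.
End rotations of the released simple span under the applied load (×1/EI):
  at A: UDL 32.75: wL³/(24EI) = 2358/EI
  at B: UDL 32.75: wL³/(24EI) = 2358/EI
  at A: point load 10 at a = 4.8: Pab(L + b)/(6LEI) = 92.16/EI
  at B: point load 10 at a = 4.8: Pab(L + a)/(6LEI) = 80.64/EI
  θ_A0 = 2450/EI,  θ_B0 = 2439/EI
Flexibility coefficients: a unit moment at one end gives L/(3EI) there and L/(6EI) at the far end, so f₁₁ = f₂₂ = 4/EI and f₁₂ = f₂₁ = 2/EI.
Compatibility — zero rotation at each built-in end:
  4 M_A + 2 M_B = 2450
  2 M_A + 4 M_B = 2439
Solving the pair gives M_A = 410.3 kN·m and M_B = 404.5 kN·m (hogging).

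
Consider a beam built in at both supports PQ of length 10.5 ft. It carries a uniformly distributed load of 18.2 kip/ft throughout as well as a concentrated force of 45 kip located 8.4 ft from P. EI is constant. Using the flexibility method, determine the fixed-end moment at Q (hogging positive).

M_Q = 227.7 kip·ft

Release both end moments; the primary structure is a simply-supported span PQ with redundants M_P and M_Q.
On the primary (simply-supported) span, the end slopes from the loading are:
  at P: UDL 18.2: wL³/(24EI) = 877.9/EI
  at Q: UDL 18.2: wL³/(24EI) = 877.9/EI
  at P: point load 45 at a = 8.4: Pab(L + b)/(6LEI) = 158.8/EI
  at Q: point load 45 at a = 8.4: Pab(L + a)/(6LEI) = 238.1/EI
  θ_P0 = 1037/EI,  θ_Q0 = 1116/EI
Flexibility coefficients: a unit moment at one end gives L/(3EI) there and L/(6EI) at the far end, so f₁₁ = f₂₂ = 3.5/EI and f₁₂ = f₂₁ = 1.75/EI.
Compatibility — zero rotation at each built-in end:
  3.5 M_P + 1.75 M_Q = 1037
  1.75 M_P + 3.5 M_Q = 1116
Solving the pair gives M_P = 182.3 kip·ft and M_Q = 227.7 kip·ft (hogging).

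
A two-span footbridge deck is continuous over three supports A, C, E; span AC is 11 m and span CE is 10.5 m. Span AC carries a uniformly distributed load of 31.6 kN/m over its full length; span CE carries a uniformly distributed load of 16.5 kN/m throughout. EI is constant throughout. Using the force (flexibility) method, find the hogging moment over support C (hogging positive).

Release continuity at C by inserting a hinge; the redundant is the internal moment M_C. The primary structure is two simply-supported spans AC and CE.
End slopes at the hinge C, treating each span as simply supported:
  span AC: UDL 31.6: wL³/(24EI) = 1752/EI
  span CE: UDL 16.5: wL³/(24EI) = 795.9/EI
  relative rotation θ_0 = (1752 + 795.9)/EI = 2548/EI
A unit hogging moment at C produces rotation L₁/(3EI) + L₂/(3EI) = 7.167/EI.
Slope continuity at C: θ_0 = M_C·7.167/EI, so M_C = 2548/7.167 = 355.6 kN·m (hogging).

M_C = 355.6 kN·m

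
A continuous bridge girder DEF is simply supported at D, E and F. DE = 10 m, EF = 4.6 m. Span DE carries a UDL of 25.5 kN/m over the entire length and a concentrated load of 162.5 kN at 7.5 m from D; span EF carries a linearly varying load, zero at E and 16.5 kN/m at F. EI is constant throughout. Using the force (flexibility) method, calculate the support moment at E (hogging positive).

Take M_E as the redundant. Released structure: two simple spans DE and EF with a hinge at E.
Rotations at E on the released spans (each span's end-slope, ×1/EI):
  span DE: UDL 25.5: wL³/(24EI) = 1062/EI
  span DE: point load 162.5 at a = 7.5: Pab(L + a)/(6LEI) = 888.7/EI
  span EF: triangular load, peak 16.5: 7w₀L³/(360EI) = 31.23/EI
  relative rotation θ_0 = (1951 + 31.23)/EI = 1982/EI
A unit hogging moment at E produces rotation L₁/(3EI) + L₂/(3EI) = 4.867/EI.
Compatibility: M_E·(L₁+L₂)/(3EI) = θ_0, giving M_E = 407.3 kN·m (hogging).

M_E = 407.3 kN·m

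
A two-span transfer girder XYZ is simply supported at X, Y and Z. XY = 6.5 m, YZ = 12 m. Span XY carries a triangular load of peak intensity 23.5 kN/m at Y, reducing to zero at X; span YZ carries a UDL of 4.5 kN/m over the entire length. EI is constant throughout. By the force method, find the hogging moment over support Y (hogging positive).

Take M_Y as the redundant. Released structure: two simple spans XY and YZ with a hinge at Y.
Discontinuity in slope at Y on the released structure — sum the simple-span end rotations:
  span XY: triangular load, peak 23.5: w₀L³/(45EI) = 143.4/EI
  span YZ: UDL 4.5: wL³/(24EI) = 324/EI
  relative rotation θ_0 = (143.4 + 324)/EI = 467.4/EI
A unit hogging moment at Y produces rotation L₁/(3EI) + L₂/(3EI) = 6.167/EI.
Compatibility: M_Y·(L₁+L₂)/(3EI) = θ_0, giving M_Y = 75.8 kN·m (hogging).

M_Y = 75.8 kN·m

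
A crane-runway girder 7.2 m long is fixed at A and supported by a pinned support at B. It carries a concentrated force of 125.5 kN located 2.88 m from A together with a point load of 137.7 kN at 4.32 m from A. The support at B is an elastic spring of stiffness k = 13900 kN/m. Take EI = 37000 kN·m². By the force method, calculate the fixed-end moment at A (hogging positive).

Remove the prop at B; the released (primary) structure is a cantilever built in at A.
Free-end deflection of the primary structure under the applied loading (downward +):
  point load 125.5 at a = 2.88: Pa²(3L − a)/(6EI) = 3248/EI
  point load 137.7 at a = 4.32: Pa²(3L − a)/(6EI) = 7401/EI
  δ_0 = 10649/EI
Flexibility coefficient — unit upward force at B: δ_{BB} = L³/(3EI) = 124.4/EI.
With EI = 37000 kN·m²: δ_0 = 0.28781 m and δ_{BB} = 0.003363 m/kN.
Compatibility — the spring shortens by R_B/k under the reaction it provides: δ_0 − R_B·δ_{BB} = R_B/k. With 1/k = 0.000072 m/kN, R_B = δ_0 / (δ_{BB} + 1/k) = 0.28781 / (0.003363 + 0.000072) = 83.8 kN.
Moment equilibrium about A: M_A = Σ(load moments about A) − R_B·L = 956.3 − 83.8×7.2 = 353 kN·m.

M_A = 353 kN·m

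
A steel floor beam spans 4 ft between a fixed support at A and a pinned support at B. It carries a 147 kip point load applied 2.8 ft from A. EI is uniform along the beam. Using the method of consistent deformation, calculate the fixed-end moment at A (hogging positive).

M_A = 80.26 kip·ft

Release the roller at B. Primary structure: cantilever fixed at A.
Deflection at B on the released cantilever, summing each load's contribution:
  point load 147 at a = 2.8: Pa²(3L − a)/(6EI) = 1767/EI
Tip deflection under a unit load at B: L³/(3EI) = 21.33/EI.
The prop prevents deflection at B: R_B = δ_0/δ_{BB} = 1767/21.33 = 82.83 kip.
Moment equilibrium about A: M_A = Σ(load moments about A) − R_B·L = 411.6 − 82.83×4 = 80.26 kip·ft.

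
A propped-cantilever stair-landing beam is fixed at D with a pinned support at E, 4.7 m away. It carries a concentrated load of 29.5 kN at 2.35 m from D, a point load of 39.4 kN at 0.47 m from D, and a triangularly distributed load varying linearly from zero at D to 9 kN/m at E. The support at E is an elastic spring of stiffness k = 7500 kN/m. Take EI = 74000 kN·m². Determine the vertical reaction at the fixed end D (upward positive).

Remove the prop at E; the released (primary) structure is a cantilever built in at D.
Downward deflection at the released point E due to the loads:
  point load 29.5 at a = 2.35: Pa²(3L − a)/(6EI) = 319/EI
  point load 39.4 at a = 0.47: Pa²(3L − a)/(6EI) = 19.77/EI
  triangular load, peak 9 at the free end: 11w₀L⁴/(120EI) = 402.6/EI
  δ_0 = 741.4/EI
Flexibility coefficient — unit upward force at E: δ_{EE} = L³/(3EI) = 34.61/EI.
With EI = 74000 kN·m²: δ_0 = 0.010019 m and δ_{EE} = 0.000468 m/kN.
Compatibility — the spring shortens by R_E/k under the reaction it provides: δ_0 − R_E·δ_{EE} = R_E/k. With 1/k = 0.000133 m/kN, R_E = δ_0 / (δ_{EE} + 1/k) = 0.010019 / (0.000468 + 0.000133) = 16.67 kN.
Vertical equilibrium: R_D = ΣP − R_E = 90.05 − 16.67 = 73.38 kN.

R_D = 73.38 kN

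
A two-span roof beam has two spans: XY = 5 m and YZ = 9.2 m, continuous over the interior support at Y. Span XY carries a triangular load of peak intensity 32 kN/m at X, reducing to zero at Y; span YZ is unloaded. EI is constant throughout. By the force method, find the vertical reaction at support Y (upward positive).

R_Y = 31.74 kN

Release continuity at Y by inserting a hinge; the redundant is the internal moment M_Y. The primary structure is two simply-supported spans XY and YZ.
End slopes at the hinge Y, treating each span as simply supported:
  span XY: triangular load, peak 32: 7w₀L³/(360EI) = 77.78/EI
  relative rotation θ_0 = (77.78 + 0)/EI = 77.78/EI
A unit hogging moment at Y produces rotation L₁/(3EI) + L₂/(3EI) = 4.733/EI.
Slope continuity at Y: θ_0 = M_Y·4.733/EI, so M_Y = 77.78/4.733 = 16.43 kN·m (hogging).
Span XY, ΣM about X with M_Y applied at Y: R_Y^{XY}·5 = 133.3 + 16.43, so R_Y^{XY} = 29.95 kN and R_X = 80 − 29.95 = 50.05 kN.
Span YZ, ΣM about Z: R_Y^{YZ}·9.2 = 0 + 16.43, so R_Y^{YZ} = 1.786 kN and R_Z = 0 − 1.786 = -1.786 kN.
R_Y = 29.95 + 1.786 = 31.74 kN.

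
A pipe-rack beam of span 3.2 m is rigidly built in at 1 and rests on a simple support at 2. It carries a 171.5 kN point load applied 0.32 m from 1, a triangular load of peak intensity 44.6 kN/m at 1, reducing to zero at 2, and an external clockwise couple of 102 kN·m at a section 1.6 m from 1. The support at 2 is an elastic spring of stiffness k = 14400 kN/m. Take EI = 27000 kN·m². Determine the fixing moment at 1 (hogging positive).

Take the reaction at 2 as the redundant and release it; the primary structure is a cantilever fixed at 1.
Deflection at 2 on the released cantilever, summing each load's contribution:
  point load 171.5 at a = 0.32: Pa²(3L − a)/(6EI) = 27.16/EI
  triangular load, peak 44.6 at the fixed end: w₀L⁴/(30EI) = 155.9/EI
  clockwise couple 102 at a = 1.6: M₀a(2L − a)/(2EI) = 391.7/EI
  δ_0 = 574.7/EI
Tip deflection under a unit load at 2: L³/(3EI) = 10.92/EI.
With EI = 27000 kN·m²: δ_0 = 0.021286 m and δ_{22} = 0.000405 m/kN.
Compatibility — the spring shortens by R_2/k under the reaction it provides: δ_0 − R_2·δ_{22} = R_2/k. With 1/k = 0.000069 m/kN, R_2 = δ_0 / (δ_{22} + 1/k) = 0.021286 / (0.000405 + 0.000069) = 44.91 kN.
Moment equilibrium about 1: M_1 = Σ(load moments about 1) − R_2·L = 233 − 44.91×3.2 = 89.29 kN·m.

M_1 = 89.29 kN·m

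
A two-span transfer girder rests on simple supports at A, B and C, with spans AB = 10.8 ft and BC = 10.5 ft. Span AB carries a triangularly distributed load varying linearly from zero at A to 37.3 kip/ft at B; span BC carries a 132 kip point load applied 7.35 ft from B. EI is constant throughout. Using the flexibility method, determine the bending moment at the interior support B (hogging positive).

M_B = 240.3 kip·ft

Release continuity at B by inserting a hinge; the redundant is the internal moment M_B. The primary structure is two simply-supported spans AB and BC.
Discontinuity in slope at B on the released structure — sum the simple-span end rotations:
  span AB: triangular load, peak 37.3: w₀L³/(45EI) = 1044/EI
  span BC: point load 132 at a = 7.35: Pab(L + b)/(6LEI) = 662.2/EI
  relative rotation θ_0 = (1044 + 662.2)/EI = 1706/EI
A unit hogging moment at B produces rotation L₁/(3EI) + L₂/(3EI) = 7.1/EI.
Compatibility: M_B·(L₁+L₂)/(3EI) = θ_0, giving M_B = 240.3 kip·ft (hogging).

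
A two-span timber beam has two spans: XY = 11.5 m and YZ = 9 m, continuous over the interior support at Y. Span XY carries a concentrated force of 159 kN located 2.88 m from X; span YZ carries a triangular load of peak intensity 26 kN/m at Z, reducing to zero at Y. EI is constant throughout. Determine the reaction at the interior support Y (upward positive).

Release continuity at Y by inserting a hinge; the redundant is the internal moment M_Y. The primary structure is two simply-supported spans XY and YZ.
Rotations at Y on the released spans (each span's end-slope, ×1/EI):
  span XY: point load 159 at a = 2.88: Pab(L + a)/(6LEI) = 822.6/EI
  span YZ: triangular load, peak 26: 7w₀L³/(360EI) = 368.6/EI
  relative rotation θ_0 = (822.6 + 368.6)/EI = 1191/EI
A unit hogging moment at Y produces rotation L₁/(3EI) + L₂/(3EI) = 6.833/EI.
Slope continuity at Y: θ_0 = M_Y·6.833/EI, so M_Y = 1191/6.833 = 174.3 kN·m (hogging).
Span XY, ΣM about X with M_Y applied at Y: R_Y^{XY}·11.5 = 457.9 + 174.3, so R_Y^{XY} = 54.98 kN and R_X = 159 − 54.98 = 104 kN.
Span YZ, ΣM about Z: R_Y^{YZ}·9 = 351 + 174.3, so R_Y^{YZ} = 58.37 kN and R_Z = 117 − 58.37 = 58.63 kN.
R_Y = 54.98 + 58.37 = 113.3 kN.

R_Y = 113.3 kN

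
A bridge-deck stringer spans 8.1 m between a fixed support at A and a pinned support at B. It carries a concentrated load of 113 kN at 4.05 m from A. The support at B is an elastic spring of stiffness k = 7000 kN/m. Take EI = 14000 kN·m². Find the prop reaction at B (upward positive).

R_B = 34.92 kN

Release the roller at B. Primary structure: cantilever fixed at A.
Downward deflection at the released point B due to the loads:
  point load 113 at a = 4.05: Pa²(3L − a)/(6EI) = 6256/EI
Flexibility coefficient — unit upward force at B: δ_{BB} = L³/(3EI) = 177.1/EI.
With EI = 14000 kN·m²: δ_0 = 0.44682 m and δ_{BB} = 0.012653 m/kN.
Compatibility — the spring shortens by R_B/k under the reaction it provides: δ_0 − R_B·δ_{BB} = R_B/k. With 1/k = 0.000143 m/kN, R_B = δ_0 / (δ_{BB} + 1/k) = 0.44682 / (0.012653 + 0.000143) = 34.92 kN.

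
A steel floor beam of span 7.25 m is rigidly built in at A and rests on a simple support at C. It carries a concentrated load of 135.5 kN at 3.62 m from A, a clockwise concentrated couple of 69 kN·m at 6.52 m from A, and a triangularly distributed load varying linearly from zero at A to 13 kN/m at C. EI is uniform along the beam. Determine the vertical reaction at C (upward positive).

R_C = 82.29 kN

Choose R_C as the redundant. The primary structure is the cantilever fixed at A.
Free-end deflection of the primary structure under the applied loading (downward +):
  point load 135.5 at a = 3.62: Pa²(3L − a)/(6EI) = 5365/EI
  clockwise couple 69 at a = 6.52: M₀a(2L − a)/(2EI) = 1795/EI
  triangular load, peak 13 at the free end: 11w₀L⁴/(120EI) = 3292/EI
  δ_0 = 10453/EI
Tip deflection under a unit load at C: L³/(3EI) = 127/EI.
The prop prevents deflection at C: R_C = δ_0/δ_{CC} = 10453/127 = 82.29 kN.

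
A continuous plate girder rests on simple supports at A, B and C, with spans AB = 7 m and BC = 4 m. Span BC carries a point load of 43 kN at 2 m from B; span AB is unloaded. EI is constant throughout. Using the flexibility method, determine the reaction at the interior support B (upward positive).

R_B = 26.11 kN

Insert a hinge at B; M_B is the redundant, and each span becomes simply supported.
End slopes at the hinge B, treating each span as simply supported:
  span BC: point load 43 at a = 2: Pab(L + b)/(6LEI) = 43/EI
  relative rotation θ_0 = (0 + 43)/EI = 43/EI
A unit hogging moment at B produces rotation L₁/(3EI) + L₂/(3EI) = 3.667/EI.
Compatibility: M_B·(L₁+L₂)/(3EI) = θ_0, giving M_B = 11.73 kN·m (hogging).
Span AB, ΣM about A with M_B applied at B: R_B^{AB}·7 = 0 + 11.73, so R_B^{AB} = 1.675 kN and R_A = 0 − 1.675 = -1.675 kN.
Span BC, ΣM about C: R_B^{BC}·4 = 86 + 11.73, so R_B^{BC} = 24.43 kN and R_C = 43 − 24.43 = 18.57 kN.
R_B = 1.675 + 24.43 = 26.11 kN.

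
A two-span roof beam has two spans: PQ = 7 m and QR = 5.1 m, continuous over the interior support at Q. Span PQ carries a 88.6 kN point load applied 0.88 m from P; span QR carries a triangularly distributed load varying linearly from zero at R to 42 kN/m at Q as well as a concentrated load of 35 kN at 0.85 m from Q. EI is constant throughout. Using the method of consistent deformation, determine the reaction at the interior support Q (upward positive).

Release continuity at Q by inserting a hinge; the redundant is the internal moment M_Q. The primary structure is two simply-supported spans PQ and QR.
Rotations at Q on the released spans (each span's end-slope, ×1/EI):
  span PQ: point load 88.6 at a = 0.88: Pab(L + a)/(6LEI) = 89.53/EI
  span QR: triangular load, peak 42: w₀L³/(45EI) = 123.8/EI
  span QR: point load 35 at a = 0.85: Pab(L + b)/(6LEI) = 38.63/EI
  relative rotation θ_0 = (89.53 + 162.4)/EI = 252/EI
A unit hogging moment at Q produces rotation L₁/(3EI) + L₂/(3EI) = 4.033/EI.
Slope continuity at Q: θ_0 = M_Q·4.033/EI, so M_Q = 252/4.033 = 62.47 kN·m (hogging).
Span PQ, ΣM about P with M_Q applied at Q: R_Q^{PQ}·7 = 77.97 + 62.47, so R_Q^{PQ} = 20.06 kN and R_P = 88.6 − 20.06 = 68.54 kN.
Span QR, ΣM about R: R_Q^{QR}·5.1 = 512.9 + 62.47, so R_Q^{QR} = 112.8 kN and R_R = 142.1 − 112.8 = 29.28 kN.
R_Q = 20.06 + 112.8 = 132.9 kN.

R_Q = 132.9 kN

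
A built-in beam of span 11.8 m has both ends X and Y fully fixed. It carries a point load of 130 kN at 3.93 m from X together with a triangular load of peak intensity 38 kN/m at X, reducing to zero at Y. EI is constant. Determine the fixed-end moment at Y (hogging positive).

M_Y = 289.9 kN·m

Release both end moments; the primary structure is a simply-supported span XY with redundants M_X and M_Y.
Simple-span end rotations at X and Y under the given loads:
  at X: point load 130 at a = 3.93: Pab(L + b)/(6LEI) = 1117/EI
  at Y: point load 130 at a = 3.93: Pab(L + a)/(6LEI) = 893.3/EI
  at X: triangular load, peak 38: w₀L³/(45EI) = 1387/EI
  at Y: triangular load, peak 38: 7w₀L³/(360EI) = 1214/EI
  θ_X0 = 2505/EI,  θ_Y0 = 2107/EI
Flexibility coefficients: a unit moment at one end gives L/(3EI) there and L/(6EI) at the far end, so f₁₁ = f₂₂ = 3.933/EI and f₁₂ = f₂₁ = 1.967/EI.
Compatibility — zero rotation at each built-in end:
  3.933 M_X + 1.967 M_Y = 2505
  1.967 M_X + 3.933 M_Y = 2107
Solving the pair gives M_X = 491.8 kN·m and M_Y = 289.9 kN·m (hogging).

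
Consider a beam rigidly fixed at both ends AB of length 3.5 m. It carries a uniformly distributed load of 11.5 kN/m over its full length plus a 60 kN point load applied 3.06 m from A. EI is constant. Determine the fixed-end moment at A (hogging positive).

M_A = 14.64 kN·m

Take the two fixed-end moments M_A, M_B as redundants; the released structure is the simple span AB.
On the primary (simply-supported) span, the end slopes from the loading are:
  at A: UDL 11.5: wL³/(24EI) = 20.54/EI
  at B: UDL 11.5: wL³/(24EI) = 20.54/EI
  at A: point load 60 at a = 3.06: Pab(L + b)/(6LEI) = 15.16/EI
  at B: point load 60 at a = 3.06: Pab(L + a)/(6LEI) = 25.24/EI
  θ_A0 = 35.7/EI,  θ_B0 = 45.78/EI
Flexibility coefficients: a unit moment at one end gives L/(3EI) there and L/(6EI) at the far end, so f₁₁ = f₂₂ = 1.167/EI and f₁₂ = f₂₁ = 0.5833/EI.
Compatibility — zero rotation at each built-in end:
  1.167 M_A + 0.5833 M_B = 35.7
  0.5833 M_A + 1.167 M_B = 45.78
Solving the pair gives M_A = 14.64 kN·m and M_B = 31.92 kN·m (hogging).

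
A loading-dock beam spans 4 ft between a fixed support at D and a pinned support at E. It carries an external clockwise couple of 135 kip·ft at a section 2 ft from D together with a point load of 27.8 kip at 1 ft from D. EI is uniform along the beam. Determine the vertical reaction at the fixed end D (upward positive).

R_D = -12.56 kip

Release the roller at E. Primary structure: cantilever fixed at D.
Free-end deflection of the primary structure under the applied loading (downward +):
  clockwise couple 135 at a = 2: M₀a(2L − a)/(2EI) = 810/EI
  point load 27.8 at a = 1: Pa²(3L − a)/(6EI) = 50.97/EI
  δ_0 = 861/EI
Tip deflection under a unit load at E: L³/(3EI) = 21.33/EI.
Compatibility at E: δ_0 − R_E·δ_{EE} = 0, so R_E = 861/21.33 = 40.36 kip.
Vertical equilibrium: R_D = ΣP − R_E = 27.8 − 40.36 = -12.56 kip.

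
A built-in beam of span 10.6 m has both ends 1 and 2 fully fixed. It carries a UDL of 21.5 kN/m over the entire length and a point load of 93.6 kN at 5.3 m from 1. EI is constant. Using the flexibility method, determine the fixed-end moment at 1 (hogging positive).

Take the two fixed-end moments M_1, M_2 as redundants; the released structure is the simple span 12.
Simple-span end rotations at 1 and 2 under the given loads:
  at 1: UDL 21.5: wL³/(24EI) = 1067/EI
  at 2: UDL 21.5: wL³/(24EI) = 1067/EI
  at 1: point load 93.6 at a = 5.3: Pab(L + b)/(6LEI) = 657.3/EI
  at 2: point load 93.6 at a = 5.3: Pab(L + a)/(6LEI) = 657.3/EI
  θ_10 = 1724/EI,  θ_20 = 1724/EI
Flexibility coefficients: a unit moment at one end gives L/(3EI) there and L/(6EI) at the far end, so f₁₁ = f₂₂ = 3.533/EI and f₁₂ = f₂₁ = 1.767/EI.
Compatibility — zero rotation at each built-in end:
  3.533 M_1 + 1.767 M_2 = 1724
  1.767 M_1 + 3.533 M_2 = 1724
Solving the pair gives M_1 = 325.3 kN·m and M_2 = 325.3 kN·m (hogging).

M_1 = 325.3 kN·m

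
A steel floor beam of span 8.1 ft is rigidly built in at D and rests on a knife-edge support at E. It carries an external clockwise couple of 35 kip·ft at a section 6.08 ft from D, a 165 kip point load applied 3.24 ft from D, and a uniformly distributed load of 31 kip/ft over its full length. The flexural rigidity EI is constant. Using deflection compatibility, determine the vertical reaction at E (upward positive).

Choose R_E as the redundant. The primary structure is the cantilever fixed at D.
Deflection at E on the released cantilever, summing each load's contribution:
  clockwise couple 35 at a = 6.08: M₀a(2L − a)/(2EI) = 1077/EI
  point load 165 at a = 3.24: Pa²(3L − a)/(6EI) = 6080/EI
  UDL 31: wL⁴/(8EI) = 16681/EI
  δ_0 = 23837/EI
Flexibility coefficient — unit upward force at E: δ_{EE} = L³/(3EI) = 177.1/EI.
Compatibility at E: δ_0 − R_E·δ_{EE} = 0, so R_E = 23837/177.1 = 134.6 kip.

R_E = 134.6 kip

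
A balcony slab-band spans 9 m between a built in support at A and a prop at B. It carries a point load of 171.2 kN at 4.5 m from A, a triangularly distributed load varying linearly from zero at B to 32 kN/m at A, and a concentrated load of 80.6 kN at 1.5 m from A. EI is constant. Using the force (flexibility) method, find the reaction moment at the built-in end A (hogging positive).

Choose R_B as the redundant. The primary structure is the cantilever fixed at A.
Primary-structure tip deflection at B by superposition:
  point load 171.2 at a = 4.5: Pa²(3L − a)/(6EI) = 13000/EI
  triangular load, peak 32 at the fixed end: w₀L⁴/(30EI) = 6998/EI
  point load 80.6 at a = 1.5: Pa²(3L − a)/(6EI) = 770.7/EI
  δ_0 = 20770/EI
Flexibility coefficient — unit upward force at B: δ_{BB} = L³/(3EI) = 243/EI.
The prop prevents deflection at B: R_B = δ_0/δ_{BB} = 20770/243 = 85.47 kN.
Moment equilibrium about A: M_A = Σ(load moments about A) − R_B·L = 1323 − 85.47×9 = 554.1 kN·m.

M_A = 554.1 kN·m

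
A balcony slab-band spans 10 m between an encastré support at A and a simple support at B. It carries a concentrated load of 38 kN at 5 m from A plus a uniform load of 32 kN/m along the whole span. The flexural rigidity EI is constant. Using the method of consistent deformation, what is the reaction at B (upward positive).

R_B = 131.9 kN

Choose R_B as the redundant. The primary structure is the cantilever fixed at A.
Free-end deflection of the primary structure under the applied loading (downward +):
  point load 38 at a = 5: Pa²(3L − a)/(6EI) = 3958/EI
  UDL 32: wL⁴/(8EI) = 40000/EI
  δ_0 = 43958/EI
Tip deflection under a unit load at B: L³/(3EI) = 333.3/EI.
The prop prevents deflection at B: R_B = δ_0/δ_{BB} = 43958/333.3 = 131.9 kN.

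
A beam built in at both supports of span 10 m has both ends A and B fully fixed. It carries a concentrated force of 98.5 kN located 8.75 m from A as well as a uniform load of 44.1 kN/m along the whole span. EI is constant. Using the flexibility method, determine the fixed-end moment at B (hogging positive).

Release both end moments; the primary structure is a simply-supported span AB with redundants M_A and M_B.
Simple-span end rotations at A and B under the given loads:
  at A: point load 98.5 at a = 8.75: Pab(L + b)/(6LEI) = 202/EI
  at B: point load 98.5 at a = 8.75: Pab(L + a)/(6LEI) = 336.7/EI
  at A: UDL 44.1: wL³/(24EI) = 1838/EI
  at B: UDL 44.1: wL³/(24EI) = 1838/EI
  θ_A0 = 2040/EI,  θ_B0 = 2174/EI
Flexibility coefficients: a unit moment at one end gives L/(3EI) there and L/(6EI) at the far end, so f₁₁ = f₂₂ = 3.333/EI and f₁₂ = f₂₁ = 1.667/EI.
Compatibility — zero rotation at each built-in end:
  3.333 M_A + 1.667 M_B = 2040
  1.667 M_A + 3.333 M_B = 2174
Solving the pair gives M_A = 381 kN·m and M_B = 461.8 kN·m (hogging).

M_B = 461.8 kN·m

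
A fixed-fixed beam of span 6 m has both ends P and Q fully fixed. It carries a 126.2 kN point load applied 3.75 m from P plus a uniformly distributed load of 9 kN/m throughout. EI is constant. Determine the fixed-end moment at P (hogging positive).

Take the two fixed-end moments M_P, M_Q as redundants; the released structure is the simple span PQ.
End rotations of the released simple span under the applied load (×1/EI):
  at P: point load 126.2 at a = 3.75: Pab(L + b)/(6LEI) = 244/EI
  at Q: point load 126.2 at a = 3.75: Pab(L + a)/(6LEI) = 288.4/EI
  at P: UDL 9: wL³/(24EI) = 81/EI
  at Q: UDL 9: wL³/(24EI) = 81/EI
  θ_P0 = 325/EI,  θ_Q0 = 369.4/EI
Flexibility coefficients: a unit moment at one end gives L/(3EI) there and L/(6EI) at the far end, so f₁₁ = f₂₂ = 2/EI and f₁₂ = f₂₁ = 1/EI.
Compatibility — zero rotation at each built-in end:
  2 M_P + 1 M_Q = 325
  1 M_P + 2 M_Q = 369.4
Solving the pair gives M_P = 93.55 kN·m and M_Q = 137.9 kN·m (hogging).

M_P = 93.55 kN·m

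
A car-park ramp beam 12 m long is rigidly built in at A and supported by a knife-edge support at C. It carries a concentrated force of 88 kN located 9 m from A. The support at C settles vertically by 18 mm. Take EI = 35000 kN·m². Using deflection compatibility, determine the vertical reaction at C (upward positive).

R_C = 54.59 kN

Remove the prop at C; the released (primary) structure is a cantilever built in at A.
Deflection at C on the released cantilever, summing each load's contribution:
  point load 88 at a = 9: Pa²(3L − a)/(6EI) = 32076/EI
Tip deflection under a unit load at C: L³/(3EI) = 576/EI.
With EI = 35000 kN·m²: δ_0 = 0.91646 m and δ_{CC} = 0.016457 m/kN.
Compatibility — the beam at C must follow the support down by 0.018 m: δ_0 − R_C·δ_{CC} = 0.018, so R_C = (0.91646 − 0.018)/0.016457 = 54.59 kN.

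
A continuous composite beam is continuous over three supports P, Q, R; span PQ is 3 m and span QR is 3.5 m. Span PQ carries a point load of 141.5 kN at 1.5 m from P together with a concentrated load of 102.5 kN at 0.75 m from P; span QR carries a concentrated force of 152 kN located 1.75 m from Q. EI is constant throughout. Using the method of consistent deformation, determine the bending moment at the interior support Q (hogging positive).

M_Q = 107.1 kN·m

Insert a hinge at Q; M_Q is the redundant, and each span becomes simply supported.
Discontinuity in slope at Q on the released structure — sum the simple-span end rotations:
  span PQ: point load 141.5 at a = 1.5: Pab(L + a)/(6LEI) = 79.59/EI
  span PQ: point load 102.5 at a = 0.75: Pab(L + a)/(6LEI) = 36.04/EI
  span QR: point load 152 at a = 1.75: Pab(L + b)/(6LEI) = 116.4/EI
  relative rotation θ_0 = (115.6 + 116.4)/EI = 232/EI
A unit hogging moment at Q produces rotation L₁/(3EI) + L₂/(3EI) = 2.167/EI.
Slope continuity at Q: θ_0 = M_Q·2.167/EI, so M_Q = 232/2.167 = 107.1 kN·m (hogging).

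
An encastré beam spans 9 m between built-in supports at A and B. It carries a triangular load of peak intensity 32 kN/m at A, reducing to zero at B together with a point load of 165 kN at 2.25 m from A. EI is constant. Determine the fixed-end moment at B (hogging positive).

Take the two fixed-end moments M_A, M_B as redundants; the released structure is the simple span AB.
On the primary (simply-supported) span, the end slopes from the loading are:
  at A: triangular load, peak 32: w₀L³/(45EI) = 518.4/EI
  at B: triangular load, peak 32: 7w₀L³/(360EI) = 453.6/EI
  at A: point load 165 at a = 2.25: Pab(L + b)/(6LEI) = 730.9/EI
  at B: point load 165 at a = 2.25: Pab(L + a)/(6LEI) = 522.1/EI
  θ_A0 = 1249/EI,  θ_B0 = 975.7/EI
Flexibility coefficients: a unit moment at one end gives L/(3EI) there and L/(6EI) at the far end, so f₁₁ = f₂₂ = 3/EI and f₁₂ = f₂₁ = 1.5/EI.
Compatibility — zero rotation at each built-in end:
  3 M_A + 1.5 M_B = 1249
  1.5 M_A + 3 M_B = 975.7
Solving the pair gives M_A = 338.4 kN·m and M_B = 156 kN·m (hogging).

M_B = 156 kN·m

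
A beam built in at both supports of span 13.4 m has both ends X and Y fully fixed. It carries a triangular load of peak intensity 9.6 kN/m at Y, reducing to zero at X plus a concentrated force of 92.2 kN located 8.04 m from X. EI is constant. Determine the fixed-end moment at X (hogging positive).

M_X = 176.1 kN·m

Take the two fixed-end moments M_X, M_Y as redundants; the released structure is the simple span XY.
On the primary (simply-supported) span, the end slopes from the loading are:
  at X: triangular load, peak 9.6: 7w₀L³/(360EI) = 449.1/EI
  at Y: triangular load, peak 9.6: w₀L³/(45EI) = 513.3/EI
  at X: point load 92.2 at a = 8.04: Pab(L + b)/(6LEI) = 927.1/EI
  at Y: point load 92.2 at a = 8.04: Pab(L + a)/(6LEI) = 1060/EI
  θ_X0 = 1376/EI,  θ_Y0 = 1573/EI
Flexibility coefficients: a unit moment at one end gives L/(3EI) there and L/(6EI) at the far end, so f₁₁ = f₂₂ = 4.467/EI and f₁₂ = f₂₁ = 2.233/EI.
Compatibility — zero rotation at each built-in end:
  4.467 M_X + 2.233 M_Y = 1376
  2.233 M_X + 4.467 M_Y = 1573
Solving the pair gives M_X = 176.1 kN·m and M_Y = 264.1 kN·m (hogging).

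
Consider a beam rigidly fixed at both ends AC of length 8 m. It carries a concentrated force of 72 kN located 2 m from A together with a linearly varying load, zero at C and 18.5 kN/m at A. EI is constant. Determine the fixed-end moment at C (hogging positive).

Release both end moments; the primary structure is a simply-supported span AC with redundants M_A and M_C.
On the primary (simply-supported) span, the end slopes from the loading are:
  at A: point load 72 at a = 2: Pab(L + b)/(6LEI) = 252/EI
  at C: point load 72 at a = 2: Pab(L + a)/(6LEI) = 180/EI
  at A: triangular load, peak 18.5: w₀L³/(45EI) = 210.5/EI
  at C: triangular load, peak 18.5: 7w₀L³/(360EI) = 184.2/EI
  θ_A0 = 462.5/EI,  θ_C0 = 364.2/EI
Flexibility coefficients: a unit moment at one end gives L/(3EI) there and L/(6EI) at the far end, so f₁₁ = f₂₂ = 2.667/EI and f₁₂ = f₂₁ = 1.333/EI.
Compatibility — zero rotation at each built-in end:
  2.667 M_A + 1.333 M_C = 462.5
  1.333 M_A + 2.667 M_C = 364.2
Solving the pair gives M_A = 140.2 kN·m and M_C = 66.47 kN·m (hogging).

M_C = 66.47 kN·m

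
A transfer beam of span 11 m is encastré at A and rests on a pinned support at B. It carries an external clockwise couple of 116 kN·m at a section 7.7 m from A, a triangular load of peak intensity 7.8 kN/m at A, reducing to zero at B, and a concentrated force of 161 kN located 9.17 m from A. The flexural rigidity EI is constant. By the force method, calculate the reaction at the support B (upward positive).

R_B = 144.2 kN

Remove the prop at B; the released (primary) structure is a cantilever built in at A.
Primary-structure tip deflection at B by superposition:
  clockwise couple 116 at a = 7.7: M₀a(2L − a)/(2EI) = 6386/EI
  triangular load, peak 7.8 at the fixed end: w₀L⁴/(30EI) = 3807/EI
  point load 161 at a = 9.17: Pa²(3L − a)/(6EI) = 53770/EI
  δ_0 = 63963/EI
Tip deflection under a unit load at B: L³/(3EI) = 443.7/EI.
The prop prevents deflection at B: R_B = δ_0/δ_{BB} = 63963/443.7 = 144.2 kN.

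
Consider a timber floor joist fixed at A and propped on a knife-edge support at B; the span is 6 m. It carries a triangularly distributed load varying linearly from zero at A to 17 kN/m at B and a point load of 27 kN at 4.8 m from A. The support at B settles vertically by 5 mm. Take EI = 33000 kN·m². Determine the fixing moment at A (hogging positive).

Remove the prop at B; the released (primary) structure is a cantilever built in at A.
Primary-structure tip deflection at B by superposition:
  triangular load, peak 17 at the free end: 11w₀L⁴/(120EI) = 2020/EI
  point load 27 at a = 4.8: Pa²(3L − a)/(6EI) = 1369/EI
  δ_0 = 3388/EI
Flexibility coefficient — unit upward force at B: δ_{BB} = L³/(3EI) = 72/EI.
With EI = 33000 kN·m²: δ_0 = 0.10267 m and δ_{BB} = 0.002182 m/kN.
Compatibility — the beam at B must follow the support down by 0.005 m: δ_0 − R_B·δ_{BB} = 0.005, so R_B = (0.10267 − 0.005)/0.002182 = 44.77 kN.
Moment equilibrium about A: M_A = Σ(load moments about A) − R_B·L = 333.6 − 44.77×6 = 65 kN·m.

M_A = 65 kN·m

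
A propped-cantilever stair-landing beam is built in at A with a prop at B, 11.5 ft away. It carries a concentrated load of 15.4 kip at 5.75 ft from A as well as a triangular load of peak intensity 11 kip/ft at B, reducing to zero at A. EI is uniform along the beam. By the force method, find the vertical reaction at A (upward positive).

Release the roller at B. Primary structure: cantilever fixed at A.
Free-end deflection of the primary structure under the applied loading (downward +):
  point load 15.4 at a = 5.75: Pa²(3L − a)/(6EI) = 2440/EI
  triangular load, peak 11 at the free end: 11w₀L⁴/(120EI) = 17636/EI
  δ_0 = 20076/EI
Tip deflection under a unit load at B: L³/(3EI) = 507/EI.
The prop prevents deflection at B: R_B = δ_0/δ_{BB} = 20076/507 = 39.6 kip.
Vertical equilibrium: R_A = ΣP − R_B = 78.65 − 39.6 = 39.05 kip.

R_A = 39.05 kip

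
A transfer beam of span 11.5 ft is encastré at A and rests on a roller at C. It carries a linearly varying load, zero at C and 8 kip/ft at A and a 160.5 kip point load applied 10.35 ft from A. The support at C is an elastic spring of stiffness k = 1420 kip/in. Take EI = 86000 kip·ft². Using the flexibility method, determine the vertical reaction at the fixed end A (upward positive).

Choose R_C as the redundant. The primary structure is the cantilever fixed at A.
Free-end deflection of the primary structure under the applied loading (downward +):
  triangular load, peak 8 at the fixed end: w₀L⁴/(30EI) = 4664/EI
  point load 160.5 at a = 10.35: Pa²(3L − a)/(6EI) = 69202/EI
  δ_0 = 73866/EI
Tip deflection under a unit load at C: L³/(3EI) = 507/EI.
With EI = 86000 kip·ft²: δ_0 = 0.85891 ft and δ_{CC} = 0.005895 ft/kip.
Compatibility — the spring shortens by R_C/k under the reaction it provides: δ_0 − R_C·δ_{CC} = R_C/k. With 1/k = 1/(1420×12) ft/kip = 0.000059 ft/kip, R_C = δ_0 / (δ_{CC} + 1/k) = 0.85891 / (0.005895 + 0.000059) = 144.3 kip.
Vertical equilibrium: R_A = ΣP − R_C = 206.5 − 144.3 = 62.23 kip.

R_A = 62.23 kip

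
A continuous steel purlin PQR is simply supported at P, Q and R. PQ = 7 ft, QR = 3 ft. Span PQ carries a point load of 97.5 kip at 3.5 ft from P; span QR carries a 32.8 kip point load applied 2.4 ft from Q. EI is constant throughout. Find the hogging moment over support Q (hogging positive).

Take M_Q as the redundant. Released structure: two simple spans PQ and QR with a hinge at Q.
End slopes at the hinge Q, treating each span as simply supported:
  span PQ: point load 97.5 at a = 3.5: Pab(L + a)/(6LEI) = 298.6/EI
  span QR: point load 32.8 at a = 2.4: Pab(L + b)/(6LEI) = 9.446/EI
  relative rotation θ_0 = (298.6 + 9.446)/EI = 308/EI
A unit hogging moment at Q produces rotation L₁/(3EI) + L₂/(3EI) = 3.333/EI.
Slope continuity at Q: θ_0 = M_Q·3.333/EI, so M_Q = 308/3.333 = 92.41 kip·ft (hogging).

M_Q = 92.41 kip·ft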